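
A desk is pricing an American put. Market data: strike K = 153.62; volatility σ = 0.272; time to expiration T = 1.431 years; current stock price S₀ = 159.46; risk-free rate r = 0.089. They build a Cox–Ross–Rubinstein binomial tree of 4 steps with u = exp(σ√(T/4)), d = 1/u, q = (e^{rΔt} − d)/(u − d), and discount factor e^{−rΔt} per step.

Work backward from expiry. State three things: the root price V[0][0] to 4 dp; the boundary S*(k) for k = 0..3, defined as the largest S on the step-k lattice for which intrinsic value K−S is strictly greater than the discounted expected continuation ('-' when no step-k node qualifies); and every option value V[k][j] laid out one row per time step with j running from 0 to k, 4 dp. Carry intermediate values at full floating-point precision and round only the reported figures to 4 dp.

price = 10.6183
boundary = - - 115.1706 135.5179
tree:
10.6183
20.6352 3.3122
38.4494 7.7432 0.0000
55.7416 18.1021 0.0000 0.0000
70.4376 38.4494 0.0000 0.0000 0.0000

Δt=0.35775, u=1.17667, d=0.84986, q=0.55841, disc=e^(-rΔt)=0.96866
k=4 terminal: V=max(K-S,0) → 70.4376 38.4494 0.0000 0.0000 0.0000
k=3: j=0 S=97.8784 intr=55.7416 cont=50.9275 V=55.7416[EX]; j=1 S=135.5179 intr=18.1021 cont=16.4468 V=18.1021[EX]; j=2 S=187.6319 intr=0.0000 cont=0.0000 V=0.0000[hold]; j=3 S=259.7866 intr=0.0000 cont=0.0000 V=0.0000[hold]  S*(3)=135.5179
k=2: j=0 S=115.1706 intr=38.4494 cont=33.6352 V=38.4494[EX]; j=1 S=159.4600 intr=0.0000 cont=7.7432 V=7.7432[hold]; j=2 S=220.7811 intr=0.0000 cont=0.0000 V=0.0000[hold]  S*(2)=115.1706
k=1: j=0 S=135.5179 intr=18.1021 cont=20.6352 V=20.6352[hold]; j=1 S=187.6319 intr=0.0000 cont=3.3122 V=3.3122[hold]  S*(1)=-
k=0: j=0 S=159.4600 intr=0.0000 cont=10.6183 V=10.6183[hold]  S*(0)=-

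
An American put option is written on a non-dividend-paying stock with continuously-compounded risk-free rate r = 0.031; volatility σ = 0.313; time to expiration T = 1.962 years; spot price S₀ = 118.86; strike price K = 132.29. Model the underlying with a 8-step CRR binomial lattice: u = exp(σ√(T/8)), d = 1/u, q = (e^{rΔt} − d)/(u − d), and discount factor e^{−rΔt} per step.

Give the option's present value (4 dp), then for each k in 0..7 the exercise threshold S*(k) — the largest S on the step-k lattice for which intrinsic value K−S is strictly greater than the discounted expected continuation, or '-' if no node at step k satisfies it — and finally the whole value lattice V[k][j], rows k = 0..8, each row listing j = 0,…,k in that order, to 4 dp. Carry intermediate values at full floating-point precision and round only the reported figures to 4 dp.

params: Δt=0.24525 u=1.16767 d=0.85641 q=0.48585 e^(-rΔt)=0.99243
t_8 payoffs: 97.8955 85.3951 68.3515 45.1136 13.4300 0.0000 0.0000 0.0000 0.0000
t_7: node(7,0) S=40.1613 payoff=92.1287 vs cont=91.1268 → 92.1287 [stop]  node(7,1) S=54.7576 payoff=77.5324 vs cont=76.5305 → 77.5324 [stop]  node(7,2) S=74.6588 payoff=57.6312 vs cont=56.6293 → 57.6312 [stop]  node(7,3) S=101.7929 payoff=30.4971 vs cont=29.4952 → 30.4971 [stop]  node(7,4) S=138.7887 payoff=0.0000 vs cont=6.8528 → 6.8528 [wait]  node(7,5) S=189.2303 payoff=0.0000 vs cont=0.0000 → 0.0000 [wait]  node(7,6) S=258.0045 payoff=0.0000 vs cont=0.0000 → 0.0000 [wait]  node(7,7) S=351.7741 payoff=0.0000 vs cont=0.0000 → 0.0000 [wait]  ⇒ S*(7)=101.7929
t_6: node(6,0) S=46.8949 payoff=85.3951 vs cont=84.3931 → 85.3951 [stop]  node(6,1) S=63.9385 payoff=68.3515 vs cont=67.3495 → 68.3515 [stop]  node(6,2) S=87.1764 payoff=45.1136 vs cont=44.1116 → 45.1136 [stop]  node(6,3) S=118.8600 payoff=13.4300 vs cont=18.8657 → 18.8657 [wait]  node(6,4) S=162.0587 payoff=0.0000 vs cont=3.4967 → 3.4967 [wait]  node(6,5) S=220.9576 payoff=0.0000 vs cont=0.0000 → 0.0000 [wait]  node(6,6) S=301.2628 payoff=0.0000 vs cont=0.0000 → 0.0000 [wait]  ⇒ S*(6)=87.1764
t_5: node(5,0) S=54.7576 payoff=77.5324 vs cont=76.5305 → 77.5324 [stop]  node(5,1) S=74.6588 payoff=57.6312 vs cont=56.6293 → 57.6312 [stop]  node(5,2) S=101.7929 payoff=30.4971 vs cont=32.1160 → 32.1160 [wait]  node(5,3) S=138.7887 payoff=0.0000 vs cont=11.3124 → 11.3124 [wait]  node(5,4) S=189.2303 payoff=0.0000 vs cont=1.7842 → 1.7842 [wait]  node(5,5) S=258.0045 payoff=0.0000 vs cont=0.0000 → 0.0000 [wait]  ⇒ S*(5)=74.6588
t_4: node(4,0) S=63.9385 payoff=68.3515 vs cont=67.3495 → 68.3515 [stop]  node(4,1) S=87.1764 payoff=45.1136 vs cont=44.8922 → 45.1136 [stop]  node(4,2) S=118.8600 payoff=13.4300 vs cont=21.8420 → 21.8420 [wait]  node(4,3) S=162.0587 payoff=0.0000 vs cont=6.6326 → 6.6326 [wait]  node(4,4) S=220.9576 payoff=0.0000 vs cont=0.9104 → 0.9104 [wait]  ⇒ S*(4)=87.1764
t_3: node(3,0) S=74.6588 payoff=57.6312 vs cont=56.6293 → 57.6312 [stop]  node(3,1) S=101.7929 payoff=30.4971 vs cont=33.5511 → 33.5511 [wait]  node(3,2) S=138.7887 payoff=0.0000 vs cont=14.3431 → 14.3431 [wait]  node(3,3) S=189.2303 payoff=0.0000 vs cont=3.8233 → 3.8233 [wait]  ⇒ S*(3)=74.6588
t_2: node(2,0) S=87.1764 payoff=45.1136 vs cont=45.5842 → 45.5842 [wait]  node(2,1) S=118.8600 payoff=13.4300 vs cont=24.0356 → 24.0356 [wait]  node(2,2) S=162.0587 payoff=0.0000 vs cont=9.1622 → 9.1622 [wait]  ⇒ S*(2)=-
t_1: node(1,0) S=101.7929 payoff=30.4971 vs cont=34.8489 → 34.8489 [wait]  node(1,1) S=138.7887 payoff=0.0000 vs cont=16.6821 → 16.6821 [wait]  ⇒ S*(1)=-
t_0: node(0,0) S=118.8600 payoff=13.4300 vs cont=25.8256 → 25.8256 [wait]  ⇒ S*(0)=-

price = 25.8256
boundary = - - - 74.6588 87.1764 74.6588 87.1764 101.7929
tree:
25.8256
34.8489 16.6821
45.5842 24.0356 9.1622
57.6312 33.5511 14.3431 3.8233
68.3515 45.1136 21.8420 6.6326 0.9104
77.5324 57.6312 32.1160 11.3124 1.7842 0.0000
85.3951 68.3515 45.1136 18.8657 3.4967 0.0000 0.0000
92.1287 77.5324 57.6312 30.4971 6.8528 0.0000 0.0000 0.0000
97.8955 85.3951 68.3515 45.1136 13.4300 0.0000 0.0000 0.0000 0.0000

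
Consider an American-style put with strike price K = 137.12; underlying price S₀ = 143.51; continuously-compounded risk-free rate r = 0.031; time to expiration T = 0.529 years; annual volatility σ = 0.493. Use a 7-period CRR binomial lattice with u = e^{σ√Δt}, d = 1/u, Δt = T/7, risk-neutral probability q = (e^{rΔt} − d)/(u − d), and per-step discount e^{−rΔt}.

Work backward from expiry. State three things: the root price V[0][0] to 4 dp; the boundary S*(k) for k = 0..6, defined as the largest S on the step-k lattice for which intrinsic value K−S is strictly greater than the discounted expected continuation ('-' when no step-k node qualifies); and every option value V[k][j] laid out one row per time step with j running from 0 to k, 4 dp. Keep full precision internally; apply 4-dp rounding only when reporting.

price = 16.5524
boundary = - - - - 83.4541 95.5666 109.4372
tree:
16.5524
23.3803 9.0814
32.0352 13.9220 3.7718
42.3448 20.7893 6.3944 0.8894
53.6659 30.0309 10.6692 1.6974 0.0000
64.2432 41.5534 17.4336 3.2394 0.0000 0.0000
73.4800 53.6659 27.6828 6.1824 0.0000 0.0000 0.0000
81.5460 64.2432 41.5534 11.7991 0.0000 0.0000 0.0000 0.0000

params: Δt=0.07557 u=1.14514 d=0.87326 q=0.47480 e^(-rΔt)=0.99766
t_7 payoffs: 81.5460 64.2432 41.5534 11.7991 0.0000 0.0000 0.0000 0.0000
t_6: node(6,0) S=63.6400 payoff=73.4800 vs cont=73.1591 → 73.4800 [stop]  node(6,1) S=83.4541 payoff=53.6659 vs cont=53.3450 → 53.6659 [stop]  node(6,2) S=109.4372 payoff=27.6828 vs cont=27.3620 → 27.6828 [stop]  node(6,3) S=143.5100 payoff=0.0000 vs cont=6.1824 → 6.1824 [wait]  node(6,4) S=188.1912 payoff=0.0000 vs cont=0.0000 → 0.0000 [wait]  node(6,5) S=246.7838 payoff=0.0000 vs cont=0.0000 → 0.0000 [wait]  node(6,6) S=323.6189 payoff=0.0000 vs cont=0.0000 → 0.0000 [wait]  ⇒ S*(6)=109.4372
t_5: node(5,0) S=72.8768 payoff=64.2432 vs cont=63.9224 → 64.2432 [stop]  node(5,1) S=95.5666 payoff=41.5534 vs cont=41.2325 → 41.5534 [stop]  node(5,2) S=125.3209 payoff=11.7991 vs cont=17.4336 → 17.4336 [wait]  node(5,3) S=164.3391 payoff=0.0000 vs cont=3.2394 → 3.2394 [wait]  node(5,4) S=215.5053 payoff=0.0000 vs cont=0.0000 → 0.0000 [wait]  node(5,5) S=282.6020 payoff=0.0000 vs cont=0.0000 → 0.0000 [wait]  ⇒ S*(5)=95.5666
t_4: node(4,0) S=83.4541 payoff=53.6659 vs cont=53.3450 → 53.6659 [stop]  node(4,1) S=109.4372 payoff=27.6828 vs cont=30.0309 → 30.0309 [wait]  node(4,2) S=143.5100 payoff=0.0000 vs cont=10.6692 → 10.6692 [wait]  node(4,3) S=188.1912 payoff=0.0000 vs cont=1.6974 → 1.6974 [wait]  node(4,4) S=246.7838 payoff=0.0000 vs cont=0.0000 → 0.0000 [wait]  ⇒ S*(4)=83.4541
t_3: node(3,0) S=95.5666 payoff=41.5534 vs cont=42.3448 → 42.3448 [wait]  node(3,1) S=125.3209 payoff=11.7991 vs cont=20.7893 → 20.7893 [wait]  node(3,2) S=164.3391 payoff=0.0000 vs cont=6.3944 → 6.3944 [wait]  node(3,3) S=215.5053 payoff=0.0000 vs cont=0.8894 → 0.8894 [wait]  ⇒ S*(3)=-
t_2: node(2,0) S=109.4372 payoff=27.6828 vs cont=32.0352 → 32.0352 [wait]  node(2,1) S=143.5100 payoff=0.0000 vs cont=13.9220 → 13.9220 [wait]  node(2,2) S=188.1912 payoff=0.0000 vs cont=3.7718 → 3.7718 [wait]  ⇒ S*(2)=-
t_1: node(1,0) S=125.3209 payoff=11.7991 vs cont=23.3803 → 23.3803 [wait]  node(1,1) S=164.3391 payoff=0.0000 vs cont=9.0814 → 9.0814 [wait]  ⇒ S*(1)=-
t_0: node(0,0) S=143.5100 payoff=0.0000 vs cont=16.5524 → 16.5524 [wait]  ⇒ S*(0)=-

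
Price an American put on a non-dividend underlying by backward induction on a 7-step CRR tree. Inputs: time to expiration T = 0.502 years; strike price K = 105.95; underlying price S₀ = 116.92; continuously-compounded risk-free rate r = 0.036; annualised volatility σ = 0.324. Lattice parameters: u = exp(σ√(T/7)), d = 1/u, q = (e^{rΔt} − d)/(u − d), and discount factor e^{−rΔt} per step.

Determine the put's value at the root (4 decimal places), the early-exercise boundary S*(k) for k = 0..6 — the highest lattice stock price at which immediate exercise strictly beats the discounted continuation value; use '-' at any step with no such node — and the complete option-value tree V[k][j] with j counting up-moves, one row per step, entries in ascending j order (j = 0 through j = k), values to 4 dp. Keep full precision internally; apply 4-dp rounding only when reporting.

price = 4.8195
boundary = - - - - 82.6345 90.1246 82.6345
tree:
4.8195
7.5285 2.0610
11.4201 3.5690 0.5223
16.6996 6.0549 1.0333 0.0000
23.3155 9.9889 2.0441 0.0000 0.0000
30.1831 15.8254 4.0438 0.0000 0.0000 0.0000
36.4799 23.3155 7.9996 0.0000 0.0000 0.0000 0.0000
42.2535 30.1831 15.8254 0.0000 0.0000 0.0000 0.0000 0.0000

Δt=0.07171, u=1.09064, d=0.91689, q=0.49320, disc=e^(-rΔt)=0.99742
k=7 terminal: V=max(K-S,0) → 42.2535 30.1831 15.8254 0.0000 0.0000 0.0000 0.0000 0.0000
k=6: j=0 S=69.4701 intr=36.4799 cont=36.2068 V=36.4799[EX]; j=1 S=82.6345 intr=23.3155 cont=23.0423 V=23.3155[EX]; j=2 S=98.2936 intr=7.6564 cont=7.9996 V=7.9996[hold]; j=3 S=116.9200 intr=0.0000 cont=0.0000 V=0.0000[hold]; j=4 S=139.0761 intr=0.0000 cont=0.0000 V=0.0000[hold]; j=5 S=165.4307 intr=0.0000 cont=0.0000 V=0.0000[hold]; j=6 S=196.7795 intr=0.0000 cont=0.0000 V=0.0000[hold]  S*(6)=82.6345
k=5: j=0 S=75.7669 intr=30.1831 cont=29.9099 V=30.1831[EX]; j=1 S=90.1246 intr=15.8254 cont=15.7211 V=15.8254[EX]; j=2 S=107.2030 intr=0.0000 cont=4.0438 V=4.0438[hold]; j=3 S=127.5178 intr=0.0000 cont=0.0000 V=0.0000[hold]; j=4 S=151.6821 intr=0.0000 cont=0.0000 V=0.0000[hold]; j=5 S=180.4255 intr=0.0000 cont=0.0000 V=0.0000[hold]  S*(5)=90.1246
k=4: j=0 S=82.6345 intr=23.3155 cont=23.0423 V=23.3155[EX]; j=1 S=98.2936 intr=7.6564 cont=9.9889 V=9.9889[hold]; j=2 S=116.9200 intr=0.0000 cont=2.0441 V=2.0441[hold]; j=3 S=139.0761 intr=0.0000 cont=0.0000 V=0.0000[hold]; j=4 S=165.4307 intr=0.0000 cont=0.0000 V=0.0000[hold]  S*(4)=82.6345
k=3: j=0 S=90.1246 intr=15.8254 cont=16.6996 V=16.6996[hold]; j=1 S=107.2030 intr=0.0000 cont=6.0549 V=6.0549[hold]; j=2 S=127.5178 intr=0.0000 cont=1.0333 V=1.0333[hold]; j=3 S=151.6821 intr=0.0000 cont=0.0000 V=0.0000[hold]  S*(3)=-
k=2: j=0 S=98.2936 intr=7.6564 cont=11.4201 V=11.4201[hold]; j=1 S=116.9200 intr=0.0000 cont=3.5690 V=3.5690[hold]; j=2 S=139.0761 intr=0.0000 cont=0.5223 V=0.5223[hold]  S*(2)=-
k=1: j=0 S=107.2030 intr=0.0000 cont=7.5285 V=7.5285[hold]; j=1 S=127.5178 intr=0.0000 cont=2.0610 V=2.0610[hold]  S*(1)=-
k=0: j=0 S=116.9200 intr=0.0000 cont=4.8195 V=4.8195[hold]  S*(0)=-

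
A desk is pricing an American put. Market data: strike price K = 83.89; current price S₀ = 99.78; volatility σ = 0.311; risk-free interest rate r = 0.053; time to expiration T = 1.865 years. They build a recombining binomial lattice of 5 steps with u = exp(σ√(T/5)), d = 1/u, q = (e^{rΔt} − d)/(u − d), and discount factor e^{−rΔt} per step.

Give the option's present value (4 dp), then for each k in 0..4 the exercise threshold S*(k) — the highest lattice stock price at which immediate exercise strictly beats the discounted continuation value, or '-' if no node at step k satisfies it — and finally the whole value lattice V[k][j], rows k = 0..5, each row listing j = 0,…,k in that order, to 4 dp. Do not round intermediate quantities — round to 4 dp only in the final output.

price = 6.0277
boundary = - - - 56.4384 68.2440
tree:
6.0277
10.3554 2.0223
17.2478 4.0063 0.1568
27.4516 7.9241 0.3230 0.0000
37.2149 15.6460 0.6655 0.0000 0.0000
45.2893 27.4516 1.3710 0.0000 0.0000 0.0000

Δt=0.37300  u=1.20918  d=0.82701  q=0.50490  discount=0.98043
step 5 (expiry): payoffs max(K−S,0) = 45.2893 27.4516 1.3710 0.0000 0.0000 0.0000
step 4: (k=4,j=0): S=46.6751, (K−S)⁺=37.2149, hold=35.5728 ⇒ V=37.2149 exercise | (k=4,j=1): S=68.2440, (K−S)⁺=15.6460, hold=14.0039 ⇒ V=15.6460 exercise | (k=4,j=2): S=99.7800, (K−S)⁺=0.0000, hold=0.6655 ⇒ V=0.6655 continue | (k=4,j=3): S=145.8890, (K−S)⁺=0.0000, hold=0.0000 ⇒ V=0.0000 continue | (k=4,j=4): S=213.3054, (K−S)⁺=0.0000, hold=0.0000 ⇒ V=0.0000 continue  boundary S*=68.2440
step 3: (k=3,j=0): S=56.4384, (K−S)⁺=27.4516, hold=25.8095 ⇒ V=27.4516 exercise | (k=3,j=1): S=82.5190, (K−S)⁺=1.3710, hold=7.9241 ⇒ V=7.9241 continue | (k=3,j=2): S=120.6516, (K−S)⁺=0.0000, hold=0.3230 ⇒ V=0.3230 continue | (k=3,j=3): S=176.4056, (K−S)⁺=0.0000, hold=0.0000 ⇒ V=0.0000 continue  boundary S*=56.4384
step 2: (k=2,j=0): S=68.2440, (K−S)⁺=15.6460, hold=17.2478 ⇒ V=17.2478 continue | (k=2,j=1): S=99.7800, (K−S)⁺=0.0000, hold=4.0063 ⇒ V=4.0063 continue | (k=2,j=2): S=145.8890, (K−S)⁺=0.0000, hold=0.1568 ⇒ V=0.1568 continue  boundary S*=-
step 1: (k=1,j=0): S=82.5190, (K−S)⁺=1.3710, hold=10.3554 ⇒ V=10.3554 continue | (k=1,j=1): S=120.6516, (K−S)⁺=0.0000, hold=2.0223 ⇒ V=2.0223 continue  boundary S*=-
step 0: (k=0,j=0): S=99.7800, (K−S)⁺=0.0000, hold=6.0277 ⇒ V=6.0277 continue  boundary S*=-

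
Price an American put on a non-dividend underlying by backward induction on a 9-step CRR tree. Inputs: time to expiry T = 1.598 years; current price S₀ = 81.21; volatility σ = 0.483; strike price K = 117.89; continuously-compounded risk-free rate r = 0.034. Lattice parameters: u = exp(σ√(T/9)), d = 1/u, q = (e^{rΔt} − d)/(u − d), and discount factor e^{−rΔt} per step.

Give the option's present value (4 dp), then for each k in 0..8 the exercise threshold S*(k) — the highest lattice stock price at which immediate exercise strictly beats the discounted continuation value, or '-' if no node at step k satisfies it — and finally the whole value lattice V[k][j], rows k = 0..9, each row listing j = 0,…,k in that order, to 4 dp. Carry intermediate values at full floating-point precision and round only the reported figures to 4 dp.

params: Δt=0.17756 u=1.22571 d=0.81585 q=0.46407 e^(-rΔt)=0.99398
t_9 payoffs: 104.8851 98.3517 88.5362 73.7896 51.6347 18.3498 0.0000 0.0000 0.0000 0.0000
t_8: node(8,0) S=15.9403 payoff=101.9497 vs cont=101.2401 → 101.9497 [stop]  node(8,1) S=23.9483 payoff=93.9417 vs cont=93.2321 → 93.9417 [stop]  node(8,2) S=35.9793 payoff=81.9107 vs cont=81.2011 → 81.9107 [stop]  node(8,3) S=54.0544 payoff=63.8356 vs cont=63.1260 → 63.8356 [stop]  node(8,4) S=81.2100 payoff=36.6800 vs cont=35.9705 → 36.6800 [stop]  node(8,5) S=122.0078 payoff=0.0000 vs cont=9.7751 → 9.7751 [wait]  node(8,6) S=183.3014 payoff=0.0000 vs cont=0.0000 → 0.0000 [wait]  node(8,7) S=275.3873 payoff=0.0000 vs cont=0.0000 → 0.0000 [wait]  node(8,8) S=413.7348 payoff=0.0000 vs cont=0.0000 → 0.0000 [wait]  ⇒ S*(8)=81.2100
t_7: node(7,0) S=19.5383 payoff=98.3517 vs cont=97.6422 → 98.3517 [stop]  node(7,1) S=29.3538 payoff=88.5362 vs cont=87.8267 → 88.5362 [stop]  node(7,2) S=44.1004 payoff=73.7896 vs cont=73.0801 → 73.7896 [stop]  node(7,3) S=66.2553 payoff=51.6347 vs cont=50.9252 → 51.6347 [stop]  node(7,4) S=99.5402 payoff=18.3498 vs cont=24.0487 → 24.0487 [wait]  node(7,5) S=149.5467 payoff=0.0000 vs cont=5.2072 → 5.2072 [wait]  node(7,6) S=224.6751 payoff=0.0000 vs cont=0.0000 → 0.0000 [wait]  node(7,7) S=337.5460 payoff=0.0000 vs cont=0.0000 → 0.0000 [wait]  ⇒ S*(7)=66.2553
t_6: node(6,0) S=23.9483 payoff=93.9417 vs cont=93.2321 → 93.9417 [stop]  node(6,1) S=35.9793 payoff=81.9107 vs cont=81.2011 → 81.9107 [stop]  node(6,2) S=54.0544 payoff=63.8356 vs cont=63.1260 → 63.8356 [stop]  node(6,3) S=81.2100 payoff=36.6800 vs cont=38.5992 → 38.5992 [wait]  node(6,4) S=122.0078 payoff=0.0000 vs cont=15.2129 → 15.2129 [wait]  node(6,5) S=183.3014 payoff=0.0000 vs cont=2.7739 → 2.7739 [wait]  node(6,6) S=275.3873 payoff=0.0000 vs cont=0.0000 → 0.0000 [wait]  ⇒ S*(6)=54.0544
t_5: node(5,0) S=29.3538 payoff=88.5362 vs cont=87.8267 → 88.5362 [stop]  node(5,1) S=44.1004 payoff=73.7896 vs cont=73.0801 → 73.7896 [stop]  node(5,2) S=66.2553 payoff=51.6347 vs cont=51.8105 → 51.8105 [wait]  node(5,3) S=99.5402 payoff=18.3498 vs cont=27.5794 → 27.5794 [wait]  node(5,4) S=149.5467 payoff=0.0000 vs cont=9.3835 → 9.3835 [wait]  node(5,5) S=224.6751 payoff=0.0000 vs cont=1.4777 → 1.4777 [wait]  ⇒ S*(5)=44.1004
t_4: node(4,0) S=35.9793 payoff=81.9107 vs cont=81.2011 → 81.9107 [stop]  node(4,1) S=54.0544 payoff=63.8356 vs cont=63.2071 → 63.8356 [stop]  node(4,2) S=81.2100 payoff=36.6800 vs cont=40.3214 → 40.3214 [wait]  node(4,3) S=122.0078 payoff=0.0000 vs cont=19.0201 → 19.0201 [wait]  node(4,4) S=183.3014 payoff=0.0000 vs cont=5.6803 → 5.6803 [wait]  ⇒ S*(4)=54.0544
t_3: node(3,0) S=44.1004 payoff=73.7896 vs cont=73.0801 → 73.7896 [stop]  node(3,1) S=66.2553 payoff=51.6347 vs cont=52.6049 → 52.6049 [wait]  node(3,2) S=99.5402 payoff=18.3498 vs cont=30.2530 → 30.2530 [wait]  node(3,3) S=149.5467 payoff=0.0000 vs cont=12.7523 → 12.7523 [wait]  ⇒ S*(3)=44.1004
t_2: node(2,0) S=54.0544 payoff=63.8356 vs cont=63.5735 → 63.8356 [stop]  node(2,1) S=81.2100 payoff=36.6800 vs cont=41.9779 → 41.9779 [wait]  node(2,2) S=122.0078 payoff=0.0000 vs cont=21.9983 → 21.9983 [wait]  ⇒ S*(2)=54.0544
t_1: node(1,0) S=66.2553 payoff=51.6347 vs cont=53.3690 → 53.3690 [wait]  node(1,1) S=99.5402 payoff=18.3498 vs cont=32.5092 → 32.5092 [wait]  ⇒ S*(1)=-
t_0: node(0,0) S=81.2100 payoff=36.6800 vs cont=43.4257 → 43.4257 [wait]  ⇒ S*(0)=-

price = 43.4257
boundary = - - 54.0544 44.1004 54.0544 44.1004 54.0544 66.2553 81.2100
tree:
43.4257
53.3690 32.5092
63.8356 41.9779 21.9983
73.7896 52.6049 30.2530 12.7523
81.9107 63.8356 40.3214 19.0201 5.6803
88.5362 73.7896 51.8105 27.5794 9.3835 1.4777
93.9417 81.9107 63.8356 38.5992 15.2129 2.7739 0.0000
98.3517 88.5362 73.7896 51.6347 24.0487 5.2072 0.0000 0.0000
101.9497 93.9417 81.9107 63.8356 36.6800 9.7751 0.0000 0.0000 0.0000
104.8851 98.3517 88.5362 73.7896 51.6347 18.3498 0.0000 0.0000 0.0000 0.0000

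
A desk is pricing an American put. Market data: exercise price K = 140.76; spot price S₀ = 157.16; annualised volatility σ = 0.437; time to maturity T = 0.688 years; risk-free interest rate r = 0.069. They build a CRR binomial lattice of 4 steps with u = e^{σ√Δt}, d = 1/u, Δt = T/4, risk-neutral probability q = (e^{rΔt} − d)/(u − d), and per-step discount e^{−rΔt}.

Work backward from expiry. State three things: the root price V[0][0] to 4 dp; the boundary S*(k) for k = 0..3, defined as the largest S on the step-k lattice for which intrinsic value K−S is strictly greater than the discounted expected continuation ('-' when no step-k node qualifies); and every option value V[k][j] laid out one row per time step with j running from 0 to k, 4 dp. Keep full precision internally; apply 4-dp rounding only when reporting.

params: Δt=0.17200 u=1.19870 d=0.83424 q=0.48757 e^(-rΔt)=0.98820
t_4 payoffs: 64.6394 31.3840 0.0000 0.0000 0.0000
t_3: node(3,0) S=91.2456 payoff=49.5144 vs cont=47.8537 → 49.5144 [stop]  node(3,1) S=131.1089 payoff=9.6511 vs cont=15.8923 → 15.8923 [wait]  node(3,2) S=188.3875 payoff=0.0000 vs cont=0.0000 → 0.0000 [wait]  node(3,3) S=270.6899 payoff=0.0000 vs cont=0.0000 → 0.0000 [wait]  ⇒ S*(3)=91.2456
t_2: node(2,0) S=109.3760 payoff=31.3840 vs cont=32.7305 → 32.7305 [wait]  node(2,1) S=157.1600 payoff=0.0000 vs cont=8.0476 → 8.0476 [wait]  node(2,2) S=225.8198 payoff=0.0000 vs cont=0.0000 → 0.0000 [wait]  ⇒ S*(2)=-
t_1: node(1,0) S=131.1089 payoff=9.6511 vs cont=20.4516 → 20.4516 [wait]  node(1,1) S=188.3875 payoff=0.0000 vs cont=4.0752 → 4.0752 [wait]  ⇒ S*(1)=-
t_0: node(0,0) S=157.1600 payoff=0.0000 vs cont=12.3198 → 12.3198 [wait]  ⇒ S*(0)=-

price = 12.3198
boundary = - - - 91.2456
tree:
12.3198
20.4516 4.0752
32.7305 8.0476 0.0000
49.5144 15.8923 0.0000 0.0000
64.6394 31.3840 0.0000 0.0000 0.0000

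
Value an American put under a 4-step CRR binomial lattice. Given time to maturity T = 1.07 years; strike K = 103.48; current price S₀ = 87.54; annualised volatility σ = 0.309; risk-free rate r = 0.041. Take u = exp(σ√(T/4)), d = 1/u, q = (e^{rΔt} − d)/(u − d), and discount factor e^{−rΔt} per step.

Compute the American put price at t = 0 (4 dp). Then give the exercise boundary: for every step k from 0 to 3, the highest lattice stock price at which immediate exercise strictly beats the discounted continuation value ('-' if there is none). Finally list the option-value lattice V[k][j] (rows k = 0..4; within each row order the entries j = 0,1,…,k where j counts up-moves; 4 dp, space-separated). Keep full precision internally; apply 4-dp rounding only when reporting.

params: Δt=0.26750 u=1.17330 d=0.85230 q=0.49449 e^(-rΔt)=0.98909
t_4 payoffs: 57.2868 39.8895 15.9400 0.0000 0.0000
t_3: node(3,0) S=54.1982 payoff=49.2818 vs cont=48.1531 → 49.2818 [stop]  node(3,1) S=74.6104 payoff=28.8696 vs cont=27.7409 → 28.8696 [stop]  node(3,2) S=102.7102 payoff=0.7698 vs cont=7.9700 → 7.9700 [wait]  node(3,3) S=141.3931 payoff=0.0000 vs cont=0.0000 → 0.0000 [wait]  ⇒ S*(3)=74.6104
t_2: node(2,0) S=63.5905 payoff=39.8895 vs cont=38.7608 → 39.8895 [stop]  node(2,1) S=87.5400 payoff=15.9400 vs cont=18.3329 → 18.3329 [wait]  node(2,2) S=120.5094 payoff=0.0000 vs cont=3.9850 → 3.9850 [wait]  ⇒ S*(2)=63.5905
t_1: node(1,0) S=74.6104 payoff=28.8696 vs cont=28.9112 → 28.9112 [wait]  node(1,1) S=102.7102 payoff=0.7698 vs cont=11.1155 → 11.1155 [wait]  ⇒ S*(1)=-
t_0: node(0,0) S=87.5400 payoff=15.9400 vs cont=19.8921 → 19.8921 [wait]  ⇒ S*(0)=-

price = 19.8921
boundary = - - 63.5905 74.6104
tree:
19.8921
28.9112 11.1155
39.8895 18.3329 3.9850
49.2818 28.8696 7.9700 0.0000
57.2868 39.8895 15.9400 0.0000 0.0000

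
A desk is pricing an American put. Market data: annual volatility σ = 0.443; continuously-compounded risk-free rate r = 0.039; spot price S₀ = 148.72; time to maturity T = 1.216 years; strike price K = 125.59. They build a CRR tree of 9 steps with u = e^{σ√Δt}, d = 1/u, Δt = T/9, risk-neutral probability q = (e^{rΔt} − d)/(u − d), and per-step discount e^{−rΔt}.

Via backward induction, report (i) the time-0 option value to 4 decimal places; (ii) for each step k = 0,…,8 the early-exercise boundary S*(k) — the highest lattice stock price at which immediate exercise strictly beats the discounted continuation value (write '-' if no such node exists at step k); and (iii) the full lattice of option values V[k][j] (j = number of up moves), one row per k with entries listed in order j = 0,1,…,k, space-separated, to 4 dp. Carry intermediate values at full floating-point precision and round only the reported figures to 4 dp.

Δt=0.13511  u=1.17684  d=0.84973  q=0.47553  discount=0.99474
step 9 (expiry): payoffs max(K−S,0) = 91.2419 78.0193 59.7065 34.3440 0.0000 0.0000 0.0000 0.0000 0.0000 0.0000
step 8: (k=8,j=0): S=40.4223, (K−S)⁺=85.1677, hold=84.5077 ⇒ V=85.1677 exercise | (k=8,j=1): S=55.9832, (K−S)⁺=69.6068, hold=68.9467 ⇒ V=69.6068 exercise | (k=8,j=2): S=77.5345, (K−S)⁺=48.0555, hold=47.3955 ⇒ V=48.0555 exercise | (k=8,j=3): S=107.3822, (K−S)⁺=18.2078, hold=17.9177 ⇒ V=18.2078 exercise | (k=8,j=4): S=148.7200, (K−S)⁺=0.0000, hold=0.0000 ⇒ V=0.0000 continue | (k=8,j=5): S=205.9712, (K−S)⁺=0.0000, hold=0.0000 ⇒ V=0.0000 continue | (k=8,j=6): S=285.2619, (K−S)⁺=0.0000, hold=0.0000 ⇒ V=0.0000 continue | (k=8,j=7): S=395.0762, (K−S)⁺=0.0000, hold=0.0000 ⇒ V=0.0000 continue | (k=8,j=8): S=547.1647, (K−S)⁺=0.0000, hold=0.0000 ⇒ V=0.0000 continue  boundary S*=107.3822
step 7: (k=7,j=0): S=47.5707, (K−S)⁺=78.0193, hold=77.3593 ⇒ V=78.0193 exercise | (k=7,j=1): S=65.8835, (K−S)⁺=59.7065, hold=59.0465 ⇒ V=59.7065 exercise | (k=7,j=2): S=91.2460, (K−S)⁺=34.3440, hold=33.6840 ⇒ V=34.3440 exercise | (k=7,j=3): S=126.3720, (K−S)⁺=0.0000, hold=9.4992 ⇒ V=9.4992 continue | (k=7,j=4): S=175.0201, (K−S)⁺=0.0000, hold=0.0000 ⇒ V=0.0000 continue | (k=7,j=5): S=242.3958, (K−S)⁺=0.0000, hold=0.0000 ⇒ V=0.0000 continue | (k=7,j=6): S=335.7085, (K−S)⁺=0.0000, hold=0.0000 ⇒ V=0.0000 continue | (k=7,j=7): S=464.9428, (K−S)⁺=0.0000, hold=0.0000 ⇒ V=0.0000 continue  boundary S*=91.2460
step 6: (k=6,j=0): S=55.9832, (K−S)⁺=69.6068, hold=68.9467 ⇒ V=69.6068 exercise | (k=6,j=1): S=77.5345, (K−S)⁺=48.0555, hold=47.3955 ⇒ V=48.0555 exercise | (k=6,j=2): S=107.3822, (K−S)⁺=18.2078, hold=22.4111 ⇒ V=22.4111 continue | (k=6,j=3): S=148.7200, (K−S)⁺=0.0000, hold=4.9559 ⇒ V=4.9559 continue | (k=6,j=4): S=205.9712, (K−S)⁺=0.0000, hold=0.0000 ⇒ V=0.0000 continue | (k=6,j=5): S=285.2619, (K−S)⁺=0.0000, hold=0.0000 ⇒ V=0.0000 continue | (k=6,j=6): S=395.0762, (K−S)⁺=0.0000, hold=0.0000 ⇒ V=0.0000 continue  boundary S*=77.5345
step 5: (k=5,j=0): S=65.8835, (K−S)⁺=59.7065, hold=59.0465 ⇒ V=59.7065 exercise | (k=5,j=1): S=91.2460, (K−S)⁺=34.3440, hold=35.6723 ⇒ V=35.6723 continue | (k=5,j=2): S=126.3720, (K−S)⁺=0.0000, hold=14.0364 ⇒ V=14.0364 continue | (k=5,j=3): S=175.0201, (K−S)⁺=0.0000, hold=2.5855 ⇒ V=2.5855 continue | (k=5,j=4): S=242.3958, (K−S)⁺=0.0000, hold=0.0000 ⇒ V=0.0000 continue | (k=5,j=5): S=335.7085, (K−S)⁺=0.0000, hold=0.0000 ⇒ V=0.0000 continue  boundary S*=65.8835
step 4: (k=4,j=0): S=77.5345, (K−S)⁺=48.0555, hold=48.0238 ⇒ V=48.0555 exercise | (k=4,j=1): S=107.3822, (K−S)⁺=18.2078, hold=25.2504 ⇒ V=25.2504 continue | (k=4,j=2): S=148.7200, (K−S)⁺=0.0000, hold=8.5460 ⇒ V=8.5460 continue | (k=4,j=3): S=205.9712, (K−S)⁺=0.0000, hold=1.3489 ⇒ V=1.3489 continue | (k=4,j=4): S=285.2619, (K−S)⁺=0.0000, hold=0.0000 ⇒ V=0.0000 continue  boundary S*=77.5345
step 3: (k=3,j=0): S=91.2460, (K−S)⁺=34.3440, hold=37.0154 ⇒ V=37.0154 continue | (k=3,j=1): S=126.3720, (K−S)⁺=0.0000, hold=17.2160 ⇒ V=17.2160 continue | (k=3,j=2): S=175.0201, (K−S)⁺=0.0000, hold=5.0966 ⇒ V=5.0966 continue | (k=3,j=3): S=242.3958, (K−S)⁺=0.0000, hold=0.7037 ⇒ V=0.7037 continue  boundary S*=-
step 2: (k=2,j=0): S=107.3822, (K−S)⁺=18.2078, hold=27.4551 ⇒ V=27.4551 continue | (k=2,j=1): S=148.7200, (K−S)⁺=0.0000, hold=11.3926 ⇒ V=11.3926 continue | (k=2,j=2): S=205.9712, (K−S)⁺=0.0000, hold=2.9919 ⇒ V=2.9919 continue  boundary S*=-
step 1: (k=1,j=0): S=126.3720, (K−S)⁺=0.0000, hold=19.7127 ⇒ V=19.7127 continue | (k=1,j=1): S=175.0201, (K−S)⁺=0.0000, hold=7.3589 ⇒ V=7.3589 continue  boundary S*=-
step 0: (k=0,j=0): S=148.7200, (K−S)⁺=0.0000, hold=13.7654 ⇒ V=13.7654 continue  boundary S*=-

price = 13.7654
boundary = - - - - 77.5345 65.8835 77.5345 91.2460 107.3822
tree:
13.7654
19.7127 7.3589
27.4551 11.3926 2.9919
37.0154 17.2160 5.0966 0.7037
48.0555 25.2504 8.5460 1.3489 0.0000
59.7065 35.6723 14.0364 2.5855 0.0000 0.0000
69.6068 48.0555 22.4111 4.9559 0.0000 0.0000 0.0000
78.0193 59.7065 34.3440 9.4992 0.0000 0.0000 0.0000 0.0000
85.1677 69.6068 48.0555 18.2078 0.0000 0.0000 0.0000 0.0000 0.0000
91.2419 78.0193 59.7065 34.3440 0.0000 0.0000 0.0000 0.0000 0.0000 0.0000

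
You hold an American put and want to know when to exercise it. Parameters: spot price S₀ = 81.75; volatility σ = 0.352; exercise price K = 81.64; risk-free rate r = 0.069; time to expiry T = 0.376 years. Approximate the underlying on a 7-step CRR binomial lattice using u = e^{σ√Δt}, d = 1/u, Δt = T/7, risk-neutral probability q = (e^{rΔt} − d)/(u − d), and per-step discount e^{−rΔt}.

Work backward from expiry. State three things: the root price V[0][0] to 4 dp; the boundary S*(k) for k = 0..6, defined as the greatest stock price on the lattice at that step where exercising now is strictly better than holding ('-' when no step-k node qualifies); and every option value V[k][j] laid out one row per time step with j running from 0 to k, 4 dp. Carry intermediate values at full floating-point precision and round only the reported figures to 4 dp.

Δt=0.05371  u=1.08500  d=0.92166  q=0.50235  discount=0.99630
step 7 (expiry): payoffs max(K−S,0) = 35.4575 27.2727 17.6374 6.2944 0.0000 0.0000 0.0000 0.0000
step 6: (k=6,j=0): S=50.1080, (K−S)⁺=31.5320, hold=31.2299 ⇒ V=31.5320 exercise | (k=6,j=1): S=58.9885, (K−S)⁺=22.6515, hold=22.3495 ⇒ V=22.6515 exercise | (k=6,j=2): S=69.4429, (K−S)⁺=12.1971, hold=11.8951 ⇒ V=12.1971 exercise | (k=6,j=3): S=81.7500, (K−S)⁺=0.0000, hold=3.1208 ⇒ V=3.1208 continue | (k=6,j=4): S=96.2383, (K−S)⁺=0.0000, hold=0.0000 ⇒ V=0.0000 continue | (k=6,j=5): S=113.2943, (K−S)⁺=0.0000, hold=0.0000 ⇒ V=0.0000 continue | (k=6,j=6): S=133.3731, (K−S)⁺=0.0000, hold=0.0000 ⇒ V=0.0000 continue  boundary S*=69.4429
step 5: (k=5,j=0): S=54.3673, (K−S)⁺=27.2727, hold=26.9707 ⇒ V=27.2727 exercise | (k=5,j=1): S=64.0026, (K−S)⁺=17.6374, hold=17.3354 ⇒ V=17.6374 exercise | (k=5,j=2): S=75.3456, (K−S)⁺=6.2944, hold=7.6094 ⇒ V=7.6094 continue | (k=5,j=3): S=88.6988, (K−S)⁺=0.0000, hold=1.5473 ⇒ V=1.5473 continue | (k=5,j=4): S=104.4186, (K−S)⁺=0.0000, hold=0.0000 ⇒ V=0.0000 continue | (k=5,j=5): S=122.9244, (K−S)⁺=0.0000, hold=0.0000 ⇒ V=0.0000 continue  boundary S*=64.0026
step 4: (k=4,j=0): S=58.9885, (K−S)⁺=22.6515, hold=22.3495 ⇒ V=22.6515 exercise | (k=4,j=1): S=69.4429, (K−S)⁺=12.1971, hold=12.5532 ⇒ V=12.5532 continue | (k=4,j=2): S=81.7500, (K−S)⁺=0.0000, hold=4.5473 ⇒ V=4.5473 continue | (k=4,j=3): S=96.2383, (K−S)⁺=0.0000, hold=0.7672 ⇒ V=0.7672 continue | (k=4,j=4): S=113.2943, (K−S)⁺=0.0000, hold=0.0000 ⇒ V=0.0000 continue  boundary S*=58.9885
step 3: (k=3,j=0): S=64.0026, (K−S)⁺=17.6374, hold=17.5136 ⇒ V=17.6374 exercise | (k=3,j=1): S=75.3456, (K−S)⁺=6.2944, hold=8.4999 ⇒ V=8.4999 continue | (k=3,j=2): S=88.6988, (K−S)⁺=0.0000, hold=2.6386 ⇒ V=2.6386 continue | (k=3,j=3): S=104.4186, (K−S)⁺=0.0000, hold=0.3804 ⇒ V=0.3804 continue  boundary S*=64.0026
step 2: (k=2,j=0): S=69.4429, (K−S)⁺=12.1971, hold=12.9989 ⇒ V=12.9989 continue | (k=2,j=1): S=81.7500, (K−S)⁺=0.0000, hold=5.5349 ⇒ V=5.5349 continue | (k=2,j=2): S=96.2383, (K−S)⁺=0.0000, hold=1.4986 ⇒ V=1.4986 continue  boundary S*=-
step 1: (k=1,j=0): S=75.3456, (K−S)⁺=6.2944, hold=9.2152 ⇒ V=9.2152 continue | (k=1,j=1): S=88.6988, (K−S)⁺=0.0000, hold=3.4943 ⇒ V=3.4943 continue  boundary S*=-
step 0: (k=0,j=0): S=81.7500, (K−S)⁺=0.0000, hold=6.3178 ⇒ V=6.3178 continue  boundary S*=-

price = 6.3178
boundary = - - - 64.0026 58.9885 64.0026 69.4429
tree:
6.3178
9.2152 3.4943
12.9989 5.5349 1.4986
17.6374 8.4999 2.6386 0.3804
22.6515 12.5532 4.5473 0.7672 0.0000
27.2727 17.6374 7.6094 1.5473 0.0000 0.0000
31.5320 22.6515 12.1971 3.1208 0.0000 0.0000 0.0000
35.4575 27.2727 17.6374 6.2944 0.0000 0.0000 0.0000 0.0000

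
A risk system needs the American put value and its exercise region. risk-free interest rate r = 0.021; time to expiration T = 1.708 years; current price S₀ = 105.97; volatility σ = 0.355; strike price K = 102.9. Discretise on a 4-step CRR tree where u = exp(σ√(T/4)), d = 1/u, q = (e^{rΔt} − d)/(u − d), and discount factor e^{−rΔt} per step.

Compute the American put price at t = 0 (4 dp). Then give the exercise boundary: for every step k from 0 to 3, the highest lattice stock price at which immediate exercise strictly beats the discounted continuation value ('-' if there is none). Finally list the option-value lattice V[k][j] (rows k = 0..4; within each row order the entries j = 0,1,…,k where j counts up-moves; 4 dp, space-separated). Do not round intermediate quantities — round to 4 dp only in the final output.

price = 15.3724
boundary = - - 66.6333 52.8379
tree:
15.3724
24.0796 5.5127
36.2667 10.3295 0.0000
50.0621 19.3550 0.0000 0.0000
61.0013 36.2667 0.0000 0.0000 0.0000

Δt=0.42700  u=1.26109  d=0.79297  q=0.46151  discount=0.99107
step 4 (expiry): payoffs max(K−S,0) = 61.0013 36.2667 0.0000 0.0000 0.0000
step 3: (k=3,j=0): S=52.8379, (K−S)⁺=50.0621, hold=49.1435 ⇒ V=50.0621 exercise | (k=3,j=1): S=84.0306, (K−S)⁺=18.8694, hold=19.3550 ⇒ V=19.3550 continue | (k=3,j=2): S=133.6376, (K−S)⁺=0.0000, hold=0.0000 ⇒ V=0.0000 continue | (k=3,j=3): S=212.5299, (K−S)⁺=0.0000, hold=0.0000 ⇒ V=0.0000 continue  boundary S*=52.8379
step 2: (k=2,j=0): S=66.6333, (K−S)⁺=36.2667, hold=35.5702 ⇒ V=36.2667 exercise | (k=2,j=1): S=105.9700, (K−S)⁺=0.0000, hold=10.3295 ⇒ V=10.3295 continue | (k=2,j=2): S=168.5289, (K−S)⁺=0.0000, hold=0.0000 ⇒ V=0.0000 continue  boundary S*=66.6333
step 1: (k=1,j=0): S=84.0306, (K−S)⁺=18.8694, hold=24.0796 ⇒ V=24.0796 continue | (k=1,j=1): S=133.6376, (K−S)⁺=0.0000, hold=5.5127 ⇒ V=5.5127 continue  boundary S*=-
step 0: (k=0,j=0): S=105.9700, (K−S)⁺=0.0000, hold=15.3724 ⇒ V=15.3724 continue  boundary S*=-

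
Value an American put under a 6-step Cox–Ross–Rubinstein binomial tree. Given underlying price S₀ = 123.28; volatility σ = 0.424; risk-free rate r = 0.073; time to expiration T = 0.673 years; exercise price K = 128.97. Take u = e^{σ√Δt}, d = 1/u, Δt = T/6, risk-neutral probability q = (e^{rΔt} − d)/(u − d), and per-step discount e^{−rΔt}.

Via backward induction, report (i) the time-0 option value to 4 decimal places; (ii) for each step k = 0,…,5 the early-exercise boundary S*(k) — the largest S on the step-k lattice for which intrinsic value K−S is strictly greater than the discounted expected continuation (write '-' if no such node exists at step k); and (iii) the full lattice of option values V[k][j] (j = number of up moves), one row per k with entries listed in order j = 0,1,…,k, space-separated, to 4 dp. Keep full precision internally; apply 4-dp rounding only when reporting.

Δt=0.11217, u=1.15258, d=0.86762, q=0.49341, disc=e^(-rΔt)=0.99185
k=6 terminal: V=max(K-S,0) → 76.3845 59.1133 36.1695 5.6900 0.0000 0.0000 0.0000
k=5: j=0 S=60.6090 intr=68.3610 cont=67.3093 V=68.3610[EX]; j=1 S=80.5154 intr=48.4546 cont=47.4028 V=48.4546[EX]; j=2 S=106.9600 intr=22.0100 cont=20.9583 V=22.0100[EX]; j=3 S=142.0901 intr=0.0000 cont=2.8590 V=2.8590[hold]; j=4 S=188.7583 intr=0.0000 cont=0.0000 V=0.0000[hold]; j=5 S=250.7543 intr=0.0000 cont=0.0000 V=0.0000[hold]  S*(5)=106.9600
k=4: j=0 S=69.8567 intr=59.1133 cont=58.0616 V=59.1133[EX]; j=1 S=92.8005 intr=36.1695 cont=35.1178 V=36.1695[EX]; j=2 S=123.2800 intr=5.6900 cont=12.4582 V=12.4582[hold]; j=3 S=163.7702 intr=0.0000 cont=1.4365 V=1.4365[hold]; j=4 S=217.5591 intr=0.0000 cont=0.0000 V=0.0000[hold]  S*(4)=92.8005
k=3: j=0 S=80.5154 intr=48.4546 cont=47.4028 V=48.4546[EX]; j=1 S=106.9600 intr=22.0100 cont=24.2706 V=24.2706[hold]; j=2 S=142.0901 intr=0.0000 cont=6.9628 V=6.9628[hold]; j=3 S=188.7583 intr=0.0000 cont=0.7218 V=0.7218[hold]  S*(3)=80.5154
k=2: j=0 S=92.8005 intr=36.1695 cont=36.2241 V=36.2241[hold]; j=1 S=123.2800 intr=5.6900 cont=15.6024 V=15.6024[hold]; j=2 S=163.7702 intr=0.0000 cont=3.8517 V=3.8517[hold]  S*(2)=-
k=1: j=0 S=106.9600 intr=22.0100 cont=25.8367 V=25.8367[hold]; j=1 S=142.0901 intr=0.0000 cont=9.7245 V=9.7245[hold]  S*(1)=-
k=0: j=0 S=123.2800 intr=5.6900 cont=17.7409 V=17.7409[hold]  S*(0)=-

price = 17.7409
boundary = - - - 80.5154 92.8005 106.9600
tree:
17.7409
25.8367 9.7245
36.2241 15.6024 3.8517
48.4546 24.2706 6.9628 0.7218
59.1133 36.1695 12.4582 1.4365 0.0000
68.3610 48.4546 22.0100 2.8590 0.0000 0.0000
76.3845 59.1133 36.1695 5.6900 0.0000 0.0000 0.0000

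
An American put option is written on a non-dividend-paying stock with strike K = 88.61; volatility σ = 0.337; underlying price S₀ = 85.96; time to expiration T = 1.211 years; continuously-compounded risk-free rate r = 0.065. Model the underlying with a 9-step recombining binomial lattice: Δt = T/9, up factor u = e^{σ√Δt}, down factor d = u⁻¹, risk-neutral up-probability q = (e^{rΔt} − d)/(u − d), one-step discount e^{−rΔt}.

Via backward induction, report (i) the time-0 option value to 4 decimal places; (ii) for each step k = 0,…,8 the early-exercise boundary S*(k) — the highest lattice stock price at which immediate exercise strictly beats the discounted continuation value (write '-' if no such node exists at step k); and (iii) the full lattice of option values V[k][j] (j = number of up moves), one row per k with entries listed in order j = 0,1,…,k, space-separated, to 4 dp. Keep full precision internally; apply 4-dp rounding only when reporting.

price = 11.4960
boundary = - - - 59.3249 52.4264 59.3249 67.1310 59.3249 67.1310
tree:
11.4960
16.1821 7.0949
22.1187 10.6350 3.7426
29.2851 15.4673 6.0755 1.5171
36.1836 21.7178 9.5993 2.7213 0.3613
42.2798 29.2851 14.6658 4.7918 0.7356 0.0000
47.6672 36.1836 21.4790 8.2316 1.4979 0.0000 0.0000
52.4281 42.2798 29.2851 13.6549 3.0500 0.0000 0.0000 0.0000
56.6354 47.6672 36.1836 21.4790 6.2104 0.0000 0.0000 0.0000 0.0000
60.3535 52.4281 42.2798 29.2851 12.6456 0.0000 0.0000 0.0000 0.0000 0.0000

params: Δt=0.13456 u=1.13158 d=0.88372 q=0.50458 e^(-rΔt)=0.99129
t_9 payoffs: 60.3535 52.4281 42.2798 29.2851 12.6456 0.0000 0.0000 0.0000 0.0000 0.0000
t_8: node(8,0) S=31.9746 payoff=56.6354 vs cont=55.8638 → 56.6354 [stop]  node(8,1) S=40.9428 payoff=47.6672 vs cont=46.8956 → 47.6672 [stop]  node(8,2) S=52.4264 payoff=36.1836 vs cont=35.4119 → 36.1836 [stop]  node(8,3) S=67.1310 payoff=21.4790 vs cont=20.7073 → 21.4790 [stop]  node(8,4) S=85.9600 payoff=2.6500 vs cont=6.2104 → 6.2104 [wait]  node(8,5) S=110.0701 payoff=0.0000 vs cont=0.0000 → 0.0000 [wait]  node(8,6) S=140.9426 payoff=0.0000 vs cont=0.0000 → 0.0000 [wait]  node(8,7) S=180.4743 payoff=0.0000 vs cont=0.0000 → 0.0000 [wait]  node(8,8) S=231.0938 payoff=0.0000 vs cont=0.0000 → 0.0000 [wait]  ⇒ S*(8)=67.1310
t_7: node(7,0) S=36.1819 payoff=52.4281 vs cont=51.6565 → 52.4281 [stop]  node(7,1) S=46.3302 payoff=42.2798 vs cont=41.5082 → 42.2798 [stop]  node(7,2) S=59.3249 payoff=29.2851 vs cont=28.5135 → 29.2851 [stop]  node(7,3) S=75.9644 payoff=12.6456 vs cont=13.6549 → 13.6549 [wait]  node(7,4) S=97.2709 payoff=0.0000 vs cont=3.0500 → 3.0500 [wait]  node(7,5) S=124.5535 payoff=0.0000 vs cont=0.0000 → 0.0000 [wait]  node(7,6) S=159.4883 payoff=0.0000 vs cont=0.0000 → 0.0000 [wait]  node(7,7) S=204.2217 payoff=0.0000 vs cont=0.0000 → 0.0000 [wait]  ⇒ S*(7)=59.3249
t_6: node(6,0) S=40.9428 payoff=47.6672 vs cont=46.8956 → 47.6672 [stop]  node(6,1) S=52.4264 payoff=36.1836 vs cont=35.4119 → 36.1836 [stop]  node(6,2) S=67.1310 payoff=21.4790 vs cont=21.2121 → 21.4790 [stop]  node(6,3) S=85.9600 payoff=2.6500 vs cont=8.2316 → 8.2316 [wait]  node(6,4) S=110.0701 payoff=0.0000 vs cont=1.4979 → 1.4979 [wait]  node(6,5) S=140.9426 payoff=0.0000 vs cont=0.0000 → 0.0000 [wait]  node(6,6) S=180.4743 payoff=0.0000 vs cont=0.0000 → 0.0000 [wait]  ⇒ S*(6)=67.1310
t_5: node(5,0) S=46.3302 payoff=42.2798 vs cont=41.5082 → 42.2798 [stop]  node(5,1) S=59.3249 payoff=29.2851 vs cont=28.5135 → 29.2851 [stop]  node(5,2) S=75.9644 payoff=12.6456 vs cont=14.6658 → 14.6658 [wait]  node(5,3) S=97.2709 payoff=0.0000 vs cont=4.7918 → 4.7918 [wait]  node(5,4) S=124.5535 payoff=0.0000 vs cont=0.7356 → 0.7356 [wait]  node(5,5) S=159.4883 payoff=0.0000 vs cont=0.0000 → 0.0000 [wait]  ⇒ S*(5)=59.3249
t_4: node(4,0) S=52.4264 payoff=36.1836 vs cont=35.4119 → 36.1836 [stop]  node(4,1) S=67.1310 payoff=21.4790 vs cont=21.7178 → 21.7178 [wait]  node(4,2) S=85.9600 payoff=2.6500 vs cont=9.5993 → 9.5993 [wait]  node(4,3) S=110.0701 payoff=0.0000 vs cont=2.7213 → 2.7213 [wait]  node(4,4) S=140.9426 payoff=0.0000 vs cont=0.3613 → 0.3613 [wait]  ⇒ S*(4)=52.4264
t_3: node(3,0) S=59.3249 payoff=29.2851 vs cont=28.6330 → 29.2851 [stop]  node(3,1) S=75.9644 payoff=12.6456 vs cont=15.4673 → 15.4673 [wait]  node(3,2) S=97.2709 payoff=0.0000 vs cont=6.0755 → 6.0755 [wait]  node(3,3) S=124.5535 payoff=0.0000 vs cont=1.5171 → 1.5171 [wait]  ⇒ S*(3)=59.3249
t_2: node(2,0) S=67.1310 payoff=21.4790 vs cont=22.1187 → 22.1187 [wait]  node(2,1) S=85.9600 payoff=2.6500 vs cont=10.6350 → 10.6350 [wait]  node(2,2) S=110.0701 payoff=0.0000 vs cont=3.7426 → 3.7426 [wait]  ⇒ S*(2)=-
t_1: node(1,0) S=75.9644 payoff=12.6456 vs cont=16.1821 → 16.1821 [wait]  node(1,1) S=97.2709 payoff=0.0000 vs cont=7.0949 → 7.0949 [wait]  ⇒ S*(1)=-
t_0: node(0,0) S=85.9600 payoff=2.6500 vs cont=11.4960 → 11.4960 [wait]  ⇒ S*(0)=-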